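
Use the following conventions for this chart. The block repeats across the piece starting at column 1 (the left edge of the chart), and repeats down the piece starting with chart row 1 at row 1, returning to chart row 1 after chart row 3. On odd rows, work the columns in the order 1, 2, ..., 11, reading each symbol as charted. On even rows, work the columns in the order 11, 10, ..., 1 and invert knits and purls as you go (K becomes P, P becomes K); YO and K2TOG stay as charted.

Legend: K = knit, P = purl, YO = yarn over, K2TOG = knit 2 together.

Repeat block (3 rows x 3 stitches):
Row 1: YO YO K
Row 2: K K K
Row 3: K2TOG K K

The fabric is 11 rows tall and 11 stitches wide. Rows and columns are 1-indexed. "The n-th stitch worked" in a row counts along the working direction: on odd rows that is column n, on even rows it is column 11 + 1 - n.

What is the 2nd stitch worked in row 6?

Row 6 uses chart row ((6-1) mod 3)+1 = 3. Row 6 is even, so WS.
Chart row 3 tiled across columns 1-11: K2TOG K K K2TOG K K K2TOG K K K2TOG K
Wrong side: read the tiled row from column 11 down to 1 and exchange K with P (leave YO, K2TOG).
Row 6 as worked: P K2TOG P P K2TOG P P K2TOG P P K2TOG
Counting 2 along the worked row gives K2TOG.

Stitch:
K2TOG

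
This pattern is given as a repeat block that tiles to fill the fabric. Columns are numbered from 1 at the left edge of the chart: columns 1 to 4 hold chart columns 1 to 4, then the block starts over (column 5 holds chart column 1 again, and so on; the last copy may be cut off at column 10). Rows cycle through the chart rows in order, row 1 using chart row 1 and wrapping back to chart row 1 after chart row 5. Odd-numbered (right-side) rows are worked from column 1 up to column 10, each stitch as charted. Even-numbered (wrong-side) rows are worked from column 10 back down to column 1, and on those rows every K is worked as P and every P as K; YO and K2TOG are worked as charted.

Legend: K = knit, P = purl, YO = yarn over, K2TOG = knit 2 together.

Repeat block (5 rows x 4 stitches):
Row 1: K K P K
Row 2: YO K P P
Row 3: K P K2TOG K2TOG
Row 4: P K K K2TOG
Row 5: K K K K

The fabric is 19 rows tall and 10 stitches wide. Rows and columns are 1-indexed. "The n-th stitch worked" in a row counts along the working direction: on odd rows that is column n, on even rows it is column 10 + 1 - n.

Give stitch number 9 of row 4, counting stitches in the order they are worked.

Stitch:
P

Derivation:
Row 4 uses chart row ((4-1) mod 5)+1 = 4. Row 4 is even, so WS.
Chart row 4 tiled across columns 1-10: P K K K2TOG P K K K2TOG P K
WS row: flip the tiled sequence (start at column 10) and apply K<->P; YO and K2TOG stay.
Row 4 as worked: P K K2TOG P P K K2TOG P P K
The 9th stitch worked is P.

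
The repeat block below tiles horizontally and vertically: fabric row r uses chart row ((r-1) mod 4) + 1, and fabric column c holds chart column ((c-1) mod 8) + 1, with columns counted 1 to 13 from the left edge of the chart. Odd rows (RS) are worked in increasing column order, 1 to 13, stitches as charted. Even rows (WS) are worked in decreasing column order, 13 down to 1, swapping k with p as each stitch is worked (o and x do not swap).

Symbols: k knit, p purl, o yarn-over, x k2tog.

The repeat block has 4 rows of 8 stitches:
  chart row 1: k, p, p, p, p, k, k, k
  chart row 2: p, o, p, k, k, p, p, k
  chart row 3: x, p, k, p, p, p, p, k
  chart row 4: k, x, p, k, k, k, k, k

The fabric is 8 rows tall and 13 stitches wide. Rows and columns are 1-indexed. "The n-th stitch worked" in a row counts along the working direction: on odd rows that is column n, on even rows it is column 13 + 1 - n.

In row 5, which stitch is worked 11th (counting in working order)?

Stitch:
p

Derivation:
For row 5: chart row = ((5-1) mod 4) + 1 = 1; this is a RS (odd) row.
Chart row 1 tiled across columns 1-13: k p p p p k k k k p p p p
Right side: take the tiled row as-is (worked left to right from column 1).
The 11th stitch worked is p.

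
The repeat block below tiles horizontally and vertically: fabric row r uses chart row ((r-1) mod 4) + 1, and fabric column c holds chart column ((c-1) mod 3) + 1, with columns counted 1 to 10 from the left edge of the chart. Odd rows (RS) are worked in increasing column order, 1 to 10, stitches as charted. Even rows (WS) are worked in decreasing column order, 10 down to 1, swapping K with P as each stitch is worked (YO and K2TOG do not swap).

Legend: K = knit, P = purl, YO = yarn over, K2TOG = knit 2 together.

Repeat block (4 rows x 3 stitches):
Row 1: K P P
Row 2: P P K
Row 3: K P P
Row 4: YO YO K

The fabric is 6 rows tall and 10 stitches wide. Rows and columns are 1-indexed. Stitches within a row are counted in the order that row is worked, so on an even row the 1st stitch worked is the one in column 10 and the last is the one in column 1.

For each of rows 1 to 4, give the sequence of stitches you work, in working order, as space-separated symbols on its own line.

Row 1: chart row 1, RS - tile across columns 1-10 and work as-is.
Row 2: chart row 2, WS - tiled (columns 1-10): P P K P P K P P K P; work from column 10 back to 1 with K<->P swapped.
Row 3: chart row 3, RS - tile across columns 1-10 and work as-is.
Row 4: chart row 4, WS - tiled (columns 1-10): YO YO K YO YO K YO YO K YO; work from column 10 back to 1 with K<->P swapped.

== ROWS AS WORKED ==
K P P K P P K P P K
K P K K P K K P K K
K P P K P P K P P K
YO P YO YO P YO YO P YO YO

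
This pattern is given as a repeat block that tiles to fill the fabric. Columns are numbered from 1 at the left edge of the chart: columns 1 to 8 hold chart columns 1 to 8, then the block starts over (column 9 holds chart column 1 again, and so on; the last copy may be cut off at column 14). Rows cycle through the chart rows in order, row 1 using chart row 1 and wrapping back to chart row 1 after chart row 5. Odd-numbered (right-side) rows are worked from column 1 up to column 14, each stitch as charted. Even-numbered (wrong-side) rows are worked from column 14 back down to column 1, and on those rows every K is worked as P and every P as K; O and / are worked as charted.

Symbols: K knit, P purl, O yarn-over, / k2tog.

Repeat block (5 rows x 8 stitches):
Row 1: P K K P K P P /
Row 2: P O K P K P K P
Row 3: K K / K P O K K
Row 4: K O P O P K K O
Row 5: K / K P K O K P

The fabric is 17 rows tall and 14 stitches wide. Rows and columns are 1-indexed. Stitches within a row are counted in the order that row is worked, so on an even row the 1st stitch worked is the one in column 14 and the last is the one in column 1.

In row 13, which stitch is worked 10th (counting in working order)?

Row 13 uses chart row ((13-1) mod 5)+1 = 3. Row 13 is odd, so RS.
Chart row 3 tiled across columns 1-14: K K / K P O K K K K / K P O
Right side: take the tiled row as-is (worked left to right from column 1).
Stitch 10 in working order -> K

Result:
K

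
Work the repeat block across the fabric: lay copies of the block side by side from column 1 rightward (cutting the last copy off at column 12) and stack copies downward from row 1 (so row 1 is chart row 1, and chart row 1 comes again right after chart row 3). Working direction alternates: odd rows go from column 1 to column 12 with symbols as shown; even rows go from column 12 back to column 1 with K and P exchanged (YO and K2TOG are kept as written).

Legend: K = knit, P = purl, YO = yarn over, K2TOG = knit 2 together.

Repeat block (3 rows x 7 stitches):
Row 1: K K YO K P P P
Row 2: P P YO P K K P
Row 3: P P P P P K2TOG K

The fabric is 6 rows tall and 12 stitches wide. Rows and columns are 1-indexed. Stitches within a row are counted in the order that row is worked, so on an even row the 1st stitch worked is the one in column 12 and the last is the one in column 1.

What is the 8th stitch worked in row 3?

Row 3: (3-1) mod 3 = 2, so use chart row 3. Odd row -> RS.
Chart row 3 tiled across columns 1-12: P P P P P K2TOG K P P P P P
RS row: no reversal, no swap; stitch n worked = column n.
Counting 8 along the worked row gives P.

Stitch:
P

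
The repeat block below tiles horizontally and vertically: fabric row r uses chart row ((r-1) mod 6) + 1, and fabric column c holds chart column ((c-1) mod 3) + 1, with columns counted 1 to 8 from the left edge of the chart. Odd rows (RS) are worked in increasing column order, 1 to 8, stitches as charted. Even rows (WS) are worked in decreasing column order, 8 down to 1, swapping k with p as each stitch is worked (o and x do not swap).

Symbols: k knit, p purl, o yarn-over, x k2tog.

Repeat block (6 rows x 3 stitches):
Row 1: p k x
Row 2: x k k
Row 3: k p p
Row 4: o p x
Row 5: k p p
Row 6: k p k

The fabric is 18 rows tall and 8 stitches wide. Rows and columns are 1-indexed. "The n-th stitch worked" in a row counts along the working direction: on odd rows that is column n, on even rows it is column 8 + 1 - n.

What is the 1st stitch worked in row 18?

Row 18 uses chart row ((18-1) mod 6)+1 = 6. Row 18 is even, so WS.
Chart row 6 tiled across columns 1-8: k p k k p k k p
Wrong side: read the tiled row from column 8 down to 1 and exchange k with p (leave o, x).
Row 18 as worked: k p p k p p k p
The 1st stitch worked is k.

Result:
k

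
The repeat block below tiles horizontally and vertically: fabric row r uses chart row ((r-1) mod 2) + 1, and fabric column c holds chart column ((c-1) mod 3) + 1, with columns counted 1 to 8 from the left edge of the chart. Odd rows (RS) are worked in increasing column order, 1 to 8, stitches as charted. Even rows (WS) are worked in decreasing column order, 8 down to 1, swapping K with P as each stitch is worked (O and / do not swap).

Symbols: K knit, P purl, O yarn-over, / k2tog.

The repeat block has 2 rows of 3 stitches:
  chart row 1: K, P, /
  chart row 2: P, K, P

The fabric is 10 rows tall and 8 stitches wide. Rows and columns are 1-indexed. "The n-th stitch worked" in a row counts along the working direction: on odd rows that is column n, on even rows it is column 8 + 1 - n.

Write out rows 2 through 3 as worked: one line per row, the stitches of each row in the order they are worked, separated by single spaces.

== ROWS AS WORKED ==
P K K P K K P K
K P / K P / K P

Derivation:
Row 2: chart row 2, WS - tiled (columns 1-8): P K P P K P P K; work from column 8 back to 1 with K<->P swapped.
Row 3: chart row 1, RS - tile across columns 1-8 and work as-is.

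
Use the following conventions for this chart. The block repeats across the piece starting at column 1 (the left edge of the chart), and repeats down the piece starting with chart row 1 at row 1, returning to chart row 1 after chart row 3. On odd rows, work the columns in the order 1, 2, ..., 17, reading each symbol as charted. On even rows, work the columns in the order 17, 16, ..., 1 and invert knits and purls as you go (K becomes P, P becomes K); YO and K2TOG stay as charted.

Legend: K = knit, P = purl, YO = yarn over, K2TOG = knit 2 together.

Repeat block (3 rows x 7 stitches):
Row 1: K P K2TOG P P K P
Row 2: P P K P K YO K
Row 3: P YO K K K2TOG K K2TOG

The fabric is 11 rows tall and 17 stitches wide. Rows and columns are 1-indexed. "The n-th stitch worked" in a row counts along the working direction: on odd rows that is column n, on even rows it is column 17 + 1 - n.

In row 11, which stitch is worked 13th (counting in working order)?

For row 11: chart row = ((11-1) mod 3) + 1 = 2; this is a RS (odd) row.
Chart row 2 tiled across columns 1-17: P P K P K YO K P P K P K YO K P P K
RS: work column 1 to column 17, symbols as charted — the tiled row is the row as worked.
Counting 13 along the worked row gives YO.

Stitch:
YO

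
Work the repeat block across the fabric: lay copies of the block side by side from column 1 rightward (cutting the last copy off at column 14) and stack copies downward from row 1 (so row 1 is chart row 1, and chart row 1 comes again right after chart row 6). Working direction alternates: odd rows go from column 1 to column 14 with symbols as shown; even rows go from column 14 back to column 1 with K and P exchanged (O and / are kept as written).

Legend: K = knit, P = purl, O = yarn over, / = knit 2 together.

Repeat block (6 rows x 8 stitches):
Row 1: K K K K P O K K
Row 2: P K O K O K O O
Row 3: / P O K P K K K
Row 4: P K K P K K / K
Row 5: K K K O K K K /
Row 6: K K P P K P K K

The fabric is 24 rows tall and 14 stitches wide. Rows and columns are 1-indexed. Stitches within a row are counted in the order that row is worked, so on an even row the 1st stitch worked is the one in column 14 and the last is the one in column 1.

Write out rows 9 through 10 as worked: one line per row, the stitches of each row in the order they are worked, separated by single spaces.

Row 9: chart row 3, RS - tile across columns 1-14 and work as-is.
Row 10: chart row 4, WS - tiled (columns 1-14): P K K P K K / K P K K P K K; work from column 14 back to 1 with K<->P swapped.

== ROWS AS WORKED ==
/ P O K P K K K / P O K P K
P P K P P K P / P P K P P K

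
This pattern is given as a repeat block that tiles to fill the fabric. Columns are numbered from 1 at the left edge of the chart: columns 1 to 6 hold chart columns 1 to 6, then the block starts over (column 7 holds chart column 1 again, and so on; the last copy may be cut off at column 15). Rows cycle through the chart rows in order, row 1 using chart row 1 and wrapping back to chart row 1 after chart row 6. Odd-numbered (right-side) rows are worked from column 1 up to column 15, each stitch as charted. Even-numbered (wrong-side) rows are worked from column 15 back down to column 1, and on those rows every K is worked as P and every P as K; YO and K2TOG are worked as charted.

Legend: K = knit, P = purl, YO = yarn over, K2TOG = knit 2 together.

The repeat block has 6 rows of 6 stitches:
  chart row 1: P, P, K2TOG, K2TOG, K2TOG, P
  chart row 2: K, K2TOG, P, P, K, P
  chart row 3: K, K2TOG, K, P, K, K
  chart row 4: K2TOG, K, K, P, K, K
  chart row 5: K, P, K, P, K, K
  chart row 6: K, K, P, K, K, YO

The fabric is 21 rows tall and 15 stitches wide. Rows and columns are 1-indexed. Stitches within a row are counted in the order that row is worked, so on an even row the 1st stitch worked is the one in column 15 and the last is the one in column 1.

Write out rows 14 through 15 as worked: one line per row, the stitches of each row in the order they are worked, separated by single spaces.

== ROWS AS WORKED ==
K K2TOG P K P K K K2TOG P K P K K K2TOG P
K K2TOG K P K K K K2TOG K P K K K K2TOG K

Derivation:
Row 14: chart row 2, WS - tiled (columns 1-15): K K2TOG P P K P K K2TOG P P K P K K2TOG P; work from column 15 back to 1 with K<->P swapped.
Row 15: chart row 3, RS - tile across columns 1-15 and work as-is.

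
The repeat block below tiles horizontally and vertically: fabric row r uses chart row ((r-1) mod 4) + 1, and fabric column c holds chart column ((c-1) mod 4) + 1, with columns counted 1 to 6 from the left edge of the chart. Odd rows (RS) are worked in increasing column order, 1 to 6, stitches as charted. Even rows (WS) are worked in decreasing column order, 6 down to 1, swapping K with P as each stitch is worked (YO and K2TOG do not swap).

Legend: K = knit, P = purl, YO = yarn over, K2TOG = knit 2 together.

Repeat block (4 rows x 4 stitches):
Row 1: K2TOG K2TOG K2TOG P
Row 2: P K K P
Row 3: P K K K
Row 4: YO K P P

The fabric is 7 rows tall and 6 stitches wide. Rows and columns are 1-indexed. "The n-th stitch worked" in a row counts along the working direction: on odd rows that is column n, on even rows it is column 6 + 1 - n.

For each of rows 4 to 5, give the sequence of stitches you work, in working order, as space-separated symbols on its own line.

Row 4: chart row 4, WS - tiled (columns 1-6): YO K P P YO K; work from column 6 back to 1 with K<->P swapped.
Row 5: chart row 1, RS - tile across columns 1-6 and work as-is.

Result:
P YO K K P YO
K2TOG K2TOG K2TOG P K2TOG K2TOG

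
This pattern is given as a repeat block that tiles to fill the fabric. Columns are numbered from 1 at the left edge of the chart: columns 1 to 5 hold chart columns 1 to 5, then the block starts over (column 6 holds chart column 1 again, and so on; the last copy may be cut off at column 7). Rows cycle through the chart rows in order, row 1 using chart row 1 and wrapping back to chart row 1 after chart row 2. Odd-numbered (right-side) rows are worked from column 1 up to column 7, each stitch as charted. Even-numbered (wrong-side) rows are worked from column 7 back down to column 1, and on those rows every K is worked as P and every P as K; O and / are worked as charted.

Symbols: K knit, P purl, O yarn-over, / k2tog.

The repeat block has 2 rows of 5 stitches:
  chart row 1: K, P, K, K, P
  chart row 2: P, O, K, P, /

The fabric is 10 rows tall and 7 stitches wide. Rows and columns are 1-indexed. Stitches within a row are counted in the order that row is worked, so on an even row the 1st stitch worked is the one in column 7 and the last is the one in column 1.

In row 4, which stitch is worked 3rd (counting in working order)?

Result:
/

Derivation:
For row 4: chart row = ((4-1) mod 2) + 1 = 2; this is a WS (even) row.
Chart row 2 tiled across columns 1-7: P O K P / P O
Wrong side: read the tiled row from column 7 down to 1 and exchange K with P (leave O, /).
Row 4 as worked: O K / K P O K
Stitch 3 in working order -> /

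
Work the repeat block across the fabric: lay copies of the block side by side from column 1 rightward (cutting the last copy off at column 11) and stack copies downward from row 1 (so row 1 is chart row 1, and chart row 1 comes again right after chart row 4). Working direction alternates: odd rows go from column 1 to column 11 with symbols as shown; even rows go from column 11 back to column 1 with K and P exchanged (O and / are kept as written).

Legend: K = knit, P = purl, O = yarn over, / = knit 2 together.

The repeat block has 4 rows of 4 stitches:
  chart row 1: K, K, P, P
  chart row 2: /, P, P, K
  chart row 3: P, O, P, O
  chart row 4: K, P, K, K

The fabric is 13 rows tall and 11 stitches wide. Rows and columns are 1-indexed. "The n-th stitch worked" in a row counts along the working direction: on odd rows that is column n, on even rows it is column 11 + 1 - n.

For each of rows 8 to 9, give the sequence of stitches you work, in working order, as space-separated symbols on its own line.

Row 8: chart row 4, WS - tiled (columns 1-11): K P K K K P K K K P K; work from column 11 back to 1 with K<->P swapped.
Row 9: chart row 1, RS - tile across columns 1-11 and work as-is.

Rows as worked:
P K P P P K P P P K P
K K P P K K P P K K P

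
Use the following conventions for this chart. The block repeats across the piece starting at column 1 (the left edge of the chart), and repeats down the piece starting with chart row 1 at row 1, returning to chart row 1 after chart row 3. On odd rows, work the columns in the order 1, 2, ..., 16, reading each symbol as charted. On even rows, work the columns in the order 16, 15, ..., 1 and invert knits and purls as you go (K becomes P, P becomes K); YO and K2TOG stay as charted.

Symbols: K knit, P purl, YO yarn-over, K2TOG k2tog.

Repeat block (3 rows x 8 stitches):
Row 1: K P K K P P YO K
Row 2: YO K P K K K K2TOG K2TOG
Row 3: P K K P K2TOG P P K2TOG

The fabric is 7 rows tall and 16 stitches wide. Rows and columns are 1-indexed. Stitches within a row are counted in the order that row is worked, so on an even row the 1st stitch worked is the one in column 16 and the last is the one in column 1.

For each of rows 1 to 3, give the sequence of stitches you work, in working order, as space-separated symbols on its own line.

Row 1: chart row 1, RS - tile across columns 1-16 and work as-is.
Row 2: chart row 2, WS - tiled (columns 1-16): YO K P K K K K2TOG K2TOG YO K P K K K K2TOG K2TOG; work from column 16 back to 1 with K<->P swapped.
Row 3: chart row 3, RS - tile across columns 1-16 and work as-is.

Result:
K P K K P P YO K K P K K P P YO K
K2TOG K2TOG P P P K P YO K2TOG K2TOG P P P K P YO
P K K P K2TOG P P K2TOG P K K P K2TOG P P K2TOG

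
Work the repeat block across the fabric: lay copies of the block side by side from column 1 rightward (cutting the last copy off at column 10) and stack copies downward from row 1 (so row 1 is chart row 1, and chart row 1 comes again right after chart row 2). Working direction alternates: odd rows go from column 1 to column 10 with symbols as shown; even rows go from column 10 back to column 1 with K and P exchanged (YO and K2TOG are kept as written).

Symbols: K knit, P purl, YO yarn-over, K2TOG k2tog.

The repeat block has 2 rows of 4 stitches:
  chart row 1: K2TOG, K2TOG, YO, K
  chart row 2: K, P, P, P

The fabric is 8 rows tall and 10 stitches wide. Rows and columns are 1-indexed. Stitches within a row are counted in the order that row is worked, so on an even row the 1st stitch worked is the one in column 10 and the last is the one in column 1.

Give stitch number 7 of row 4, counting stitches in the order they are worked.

Row 4 uses chart row ((4-1) mod 2)+1 = 2. Row 4 is even, so WS.
Chart row 2 tiled across columns 1-10: K P P P K P P P K P
WS: work from column 10 back to column 1 (reverse the tiled row), swapping K<->P (YO and K2TOG unchanged).
Row 4 as worked: K P K K K P K K K P
Stitch 7 in working order -> K

== STITCH ==
K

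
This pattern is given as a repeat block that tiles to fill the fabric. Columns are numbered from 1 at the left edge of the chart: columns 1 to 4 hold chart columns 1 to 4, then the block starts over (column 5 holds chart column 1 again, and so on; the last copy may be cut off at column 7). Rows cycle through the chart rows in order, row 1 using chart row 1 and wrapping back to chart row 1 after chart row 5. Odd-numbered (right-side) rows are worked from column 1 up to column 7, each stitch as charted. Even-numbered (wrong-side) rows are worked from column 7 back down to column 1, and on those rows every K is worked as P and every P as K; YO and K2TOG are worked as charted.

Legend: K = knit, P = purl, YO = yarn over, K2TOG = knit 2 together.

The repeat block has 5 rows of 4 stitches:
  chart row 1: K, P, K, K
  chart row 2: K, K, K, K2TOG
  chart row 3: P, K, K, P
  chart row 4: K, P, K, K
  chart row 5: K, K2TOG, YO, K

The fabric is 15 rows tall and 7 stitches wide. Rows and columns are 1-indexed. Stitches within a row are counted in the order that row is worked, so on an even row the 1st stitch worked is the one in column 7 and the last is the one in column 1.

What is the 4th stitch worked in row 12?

Row 12 uses chart row ((12-1) mod 5)+1 = 2. Row 12 is even, so WS.
Chart row 2 tiled across columns 1-7: K K K K2TOG K K K
Wrong side: read the tiled row from column 7 down to 1 and exchange K with P (leave YO, K2TOG).
Row 12 as worked: P P P K2TOG P P P
Counting 4 along the worked row gives K2TOG.

Stitch:
K2TOG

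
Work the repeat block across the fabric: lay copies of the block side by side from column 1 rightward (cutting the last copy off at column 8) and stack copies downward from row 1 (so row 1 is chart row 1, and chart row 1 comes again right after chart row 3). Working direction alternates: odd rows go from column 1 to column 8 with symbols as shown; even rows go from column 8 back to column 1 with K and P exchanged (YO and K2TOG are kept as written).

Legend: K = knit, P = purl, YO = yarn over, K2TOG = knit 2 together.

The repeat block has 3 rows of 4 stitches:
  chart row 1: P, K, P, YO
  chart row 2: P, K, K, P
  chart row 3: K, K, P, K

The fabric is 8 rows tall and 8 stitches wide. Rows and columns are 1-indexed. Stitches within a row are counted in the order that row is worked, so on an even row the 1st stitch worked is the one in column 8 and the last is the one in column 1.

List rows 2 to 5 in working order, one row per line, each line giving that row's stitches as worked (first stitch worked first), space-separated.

Row 2: chart row 2, WS - tiled (columns 1-8): P K K P P K K P; work from column 8 back to 1 with K<->P swapped.
Row 3: chart row 3, RS - tile across columns 1-8 and work as-is.
Row 4: chart row 1, WS - tiled (columns 1-8): P K P YO P K P YO; work from column 8 back to 1 with K<->P swapped.
Row 5: chart row 2, RS - tile across columns 1-8 and work as-is.

Result:
K P P K K P P K
K K P K K K P K
YO K P K YO K P K
P K K P P K K P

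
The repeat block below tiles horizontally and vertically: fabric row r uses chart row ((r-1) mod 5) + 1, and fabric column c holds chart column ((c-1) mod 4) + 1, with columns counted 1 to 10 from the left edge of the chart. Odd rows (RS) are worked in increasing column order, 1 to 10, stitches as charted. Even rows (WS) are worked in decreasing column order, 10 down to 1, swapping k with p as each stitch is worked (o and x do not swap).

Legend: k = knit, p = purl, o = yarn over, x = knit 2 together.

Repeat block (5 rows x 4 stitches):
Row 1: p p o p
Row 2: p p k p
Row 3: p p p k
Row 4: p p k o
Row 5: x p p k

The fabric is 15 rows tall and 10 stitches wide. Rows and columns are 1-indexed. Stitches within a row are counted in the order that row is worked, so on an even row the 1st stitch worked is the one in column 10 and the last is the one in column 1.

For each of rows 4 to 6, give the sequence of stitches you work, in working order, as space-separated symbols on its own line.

Rows as worked:
k k o p k k o p k k
x p p k x p p k x p
k k k o k k k o k k

Derivation:
Row 4: chart row 4, WS - tiled (columns 1-10): p p k o p p k o p p; work from column 10 back to 1 with k<->p swapped.
Row 5: chart row 5, RS - tile across columns 1-10 and work as-is.
Row 6: chart row 1, WS - tiled (columns 1-10): p p o p p p o p p p; work from column 10 back to 1 with k<->p swapped.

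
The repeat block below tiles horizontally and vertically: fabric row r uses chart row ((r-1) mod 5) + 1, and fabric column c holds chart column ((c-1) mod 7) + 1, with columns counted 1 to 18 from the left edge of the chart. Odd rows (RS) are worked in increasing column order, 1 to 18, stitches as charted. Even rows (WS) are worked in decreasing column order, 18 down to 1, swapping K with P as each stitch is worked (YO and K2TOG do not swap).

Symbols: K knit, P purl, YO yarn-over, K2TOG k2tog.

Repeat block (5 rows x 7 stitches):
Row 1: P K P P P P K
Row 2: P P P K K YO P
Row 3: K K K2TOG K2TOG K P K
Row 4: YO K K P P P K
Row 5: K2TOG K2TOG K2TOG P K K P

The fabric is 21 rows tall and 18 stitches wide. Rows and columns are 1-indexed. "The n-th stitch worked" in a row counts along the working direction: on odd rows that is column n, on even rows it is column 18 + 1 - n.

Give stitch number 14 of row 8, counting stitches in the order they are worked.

Row 8: (8-1) mod 5 = 2, so use chart row 3. Even row -> WS.
Chart row 3 tiled across columns 1-18: K K K2TOG K2TOG K P K K K K2TOG K2TOG K P K K K K2TOG K2TOG
Wrong side: read the tiled row from column 18 down to 1 and exchange K with P (leave YO, K2TOG).
Row 8 as worked: K2TOG K2TOG P P P K P K2TOG K2TOG P P P K P K2TOG K2TOG P P
The 14th stitch worked is P.

Result:
P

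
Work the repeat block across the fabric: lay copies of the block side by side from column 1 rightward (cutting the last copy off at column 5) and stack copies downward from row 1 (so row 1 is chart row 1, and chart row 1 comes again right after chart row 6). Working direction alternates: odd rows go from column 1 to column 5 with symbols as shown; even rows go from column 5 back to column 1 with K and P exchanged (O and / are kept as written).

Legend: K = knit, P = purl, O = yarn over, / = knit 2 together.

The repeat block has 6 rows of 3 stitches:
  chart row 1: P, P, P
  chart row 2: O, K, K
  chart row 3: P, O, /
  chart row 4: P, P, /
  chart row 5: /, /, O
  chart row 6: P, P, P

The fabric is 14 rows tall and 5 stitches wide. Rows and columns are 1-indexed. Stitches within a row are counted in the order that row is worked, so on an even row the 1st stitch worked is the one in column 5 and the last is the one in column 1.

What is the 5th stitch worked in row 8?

Row 8 uses chart row ((8-1) mod 6)+1 = 2. Row 8 is even, so WS.
Chart row 2 tiled across columns 1-5: O K K O K
Wrong side: read the tiled row from column 5 down to 1 and exchange K with P (leave O, /).
Row 8 as worked: P O P P O
Counting 5 along the worked row gives O.

Result:
O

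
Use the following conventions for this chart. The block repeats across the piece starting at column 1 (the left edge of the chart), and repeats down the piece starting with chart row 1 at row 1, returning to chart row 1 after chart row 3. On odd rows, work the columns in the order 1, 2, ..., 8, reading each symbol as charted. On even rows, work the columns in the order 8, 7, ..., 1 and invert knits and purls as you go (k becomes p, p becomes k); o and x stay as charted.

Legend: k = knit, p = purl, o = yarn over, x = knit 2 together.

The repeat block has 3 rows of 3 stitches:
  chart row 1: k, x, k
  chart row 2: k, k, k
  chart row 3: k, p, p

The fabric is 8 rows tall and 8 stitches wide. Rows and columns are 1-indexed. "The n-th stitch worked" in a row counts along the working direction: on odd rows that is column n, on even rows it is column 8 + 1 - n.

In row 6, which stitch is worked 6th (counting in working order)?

Row 6: (6-1) mod 3 = 2, so use chart row 3. Even row -> WS.
Chart row 3 tiled across columns 1-8: k p p k p p k p
WS row: flip the tiled sequence (start at column 8) and apply k<->p; o and x stay.
Row 6 as worked: k p k k p k k p
Stitch 6 in working order -> k

Stitch:
k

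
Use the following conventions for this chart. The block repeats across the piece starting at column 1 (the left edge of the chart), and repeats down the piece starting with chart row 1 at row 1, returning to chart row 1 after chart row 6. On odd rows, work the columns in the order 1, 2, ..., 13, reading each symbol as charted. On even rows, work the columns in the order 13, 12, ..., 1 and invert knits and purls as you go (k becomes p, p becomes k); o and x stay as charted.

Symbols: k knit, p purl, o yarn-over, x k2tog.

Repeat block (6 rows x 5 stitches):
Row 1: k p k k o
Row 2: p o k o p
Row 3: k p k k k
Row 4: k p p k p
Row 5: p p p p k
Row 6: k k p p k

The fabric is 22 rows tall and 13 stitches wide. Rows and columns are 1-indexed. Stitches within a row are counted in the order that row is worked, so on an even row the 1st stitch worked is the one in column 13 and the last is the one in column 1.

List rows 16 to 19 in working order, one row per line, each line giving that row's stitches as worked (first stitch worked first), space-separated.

Row 16: chart row 4, WS - tiled (columns 1-13): k p p k p k p p k p k p p; work from column 13 back to 1 with k<->p swapped.
Row 17: chart row 5, RS - tile across columns 1-13 and work as-is.
Row 18: chart row 6, WS - tiled (columns 1-13): k k p p k k k p p k k k p; work from column 13 back to 1 with k<->p swapped.
Row 19: chart row 1, RS - tile across columns 1-13 and work as-is.

Rows as worked:
k k p k p k k p k p k k p
p p p p k p p p p k p p p
k p p p k k p p p k k p p
k p k k o k p k k o k p k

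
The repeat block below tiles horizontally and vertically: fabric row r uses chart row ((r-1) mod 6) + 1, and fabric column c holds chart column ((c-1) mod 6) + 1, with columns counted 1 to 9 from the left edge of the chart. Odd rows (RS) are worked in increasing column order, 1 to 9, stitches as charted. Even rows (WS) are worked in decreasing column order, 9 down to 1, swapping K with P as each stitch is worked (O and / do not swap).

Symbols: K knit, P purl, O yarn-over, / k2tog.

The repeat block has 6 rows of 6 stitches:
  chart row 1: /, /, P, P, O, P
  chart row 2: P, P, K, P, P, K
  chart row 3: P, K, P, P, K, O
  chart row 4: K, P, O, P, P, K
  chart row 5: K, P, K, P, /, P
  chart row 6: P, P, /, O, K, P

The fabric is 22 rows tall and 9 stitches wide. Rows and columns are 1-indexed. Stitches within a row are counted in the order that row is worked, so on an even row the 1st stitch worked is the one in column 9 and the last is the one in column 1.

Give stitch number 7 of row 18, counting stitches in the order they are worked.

Stitch:
/

Derivation:
Row 18 uses chart row ((18-1) mod 6)+1 = 6. Row 18 is even, so WS.
Chart row 6 tiled across columns 1-9: P P / O K P P P /
Wrong side: read the tiled row from column 9 down to 1 and exchange K with P (leave O, /).
Row 18 as worked: / K K K P O / K K
Stitch 7 in working order -> /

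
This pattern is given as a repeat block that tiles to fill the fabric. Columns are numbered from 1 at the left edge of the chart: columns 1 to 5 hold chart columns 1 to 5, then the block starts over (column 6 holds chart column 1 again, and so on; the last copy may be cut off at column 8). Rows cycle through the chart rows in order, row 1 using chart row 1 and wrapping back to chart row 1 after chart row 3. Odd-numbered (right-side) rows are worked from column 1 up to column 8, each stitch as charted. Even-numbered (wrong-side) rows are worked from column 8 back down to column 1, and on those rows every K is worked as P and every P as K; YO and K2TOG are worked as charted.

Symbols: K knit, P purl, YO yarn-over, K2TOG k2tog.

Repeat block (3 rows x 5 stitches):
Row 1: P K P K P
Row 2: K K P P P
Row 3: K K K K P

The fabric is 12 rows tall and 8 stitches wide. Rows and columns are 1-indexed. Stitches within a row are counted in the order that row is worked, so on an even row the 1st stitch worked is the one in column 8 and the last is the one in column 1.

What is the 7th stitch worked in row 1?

== STITCH ==
K

Derivation:
Row 1 uses chart row ((1-1) mod 3)+1 = 1. Row 1 is odd, so RS.
Chart row 1 tiled across columns 1-8: P K P K P P K P
RS row: no reversal, no swap; stitch n worked = column n.
Stitch 7 in working order -> K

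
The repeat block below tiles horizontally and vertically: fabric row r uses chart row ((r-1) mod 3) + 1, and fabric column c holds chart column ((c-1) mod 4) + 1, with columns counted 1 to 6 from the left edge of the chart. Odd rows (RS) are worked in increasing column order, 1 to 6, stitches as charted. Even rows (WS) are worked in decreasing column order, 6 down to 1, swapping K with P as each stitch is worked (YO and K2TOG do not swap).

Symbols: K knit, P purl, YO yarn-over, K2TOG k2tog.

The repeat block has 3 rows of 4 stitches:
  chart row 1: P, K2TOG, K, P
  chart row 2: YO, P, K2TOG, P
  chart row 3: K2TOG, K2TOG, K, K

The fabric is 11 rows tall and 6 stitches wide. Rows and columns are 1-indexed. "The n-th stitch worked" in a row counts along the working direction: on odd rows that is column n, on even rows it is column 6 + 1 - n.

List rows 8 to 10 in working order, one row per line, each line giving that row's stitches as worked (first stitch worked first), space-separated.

Result:
K YO K K2TOG K YO
K2TOG K2TOG K K K2TOG K2TOG
K2TOG K K P K2TOG K

Derivation:
Row 8: chart row 2, WS - tiled (columns 1-6): YO P K2TOG P YO P; work from column 6 back to 1 with K<->P swapped.
Row 9: chart row 3, RS - tile across columns 1-6 and work as-is.
Row 10: chart row 1, WS - tiled (columns 1-6): P K2TOG K P P K2TOG; work from column 6 back to 1 with K<->P swapped.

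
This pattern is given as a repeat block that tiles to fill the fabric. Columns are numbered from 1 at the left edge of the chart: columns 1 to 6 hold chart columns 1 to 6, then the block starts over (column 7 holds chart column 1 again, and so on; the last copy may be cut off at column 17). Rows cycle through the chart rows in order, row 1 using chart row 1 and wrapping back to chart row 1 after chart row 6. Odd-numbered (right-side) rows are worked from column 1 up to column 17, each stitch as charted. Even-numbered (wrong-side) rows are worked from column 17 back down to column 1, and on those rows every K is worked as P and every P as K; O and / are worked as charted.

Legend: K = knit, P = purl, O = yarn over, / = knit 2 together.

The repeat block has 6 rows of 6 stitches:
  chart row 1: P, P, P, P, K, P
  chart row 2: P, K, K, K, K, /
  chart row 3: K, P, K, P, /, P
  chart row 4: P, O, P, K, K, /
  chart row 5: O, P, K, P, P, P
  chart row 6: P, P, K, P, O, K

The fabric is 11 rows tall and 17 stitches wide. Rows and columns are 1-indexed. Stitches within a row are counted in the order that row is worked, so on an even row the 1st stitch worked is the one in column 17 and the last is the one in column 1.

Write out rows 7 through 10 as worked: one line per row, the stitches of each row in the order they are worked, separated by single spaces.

Result:
P P P P K P P P P P K P P P P P K
P P P P K / P P P P K / P P P P K
K P K P / P K P K P / P K P K P /
P P K O K / P P K O K / P P K O K

Derivation:
Row 7: chart row 1, RS - tile across columns 1-17 and work as-is.
Row 8: chart row 2, WS - tiled (columns 1-17): P K K K K / P K K K K / P K K K K; work from column 17 back to 1 with K<->P swapped.
Row 9: chart row 3, RS - tile across columns 1-17 and work as-is.
Row 10: chart row 4, WS - tiled (columns 1-17): P O P K K / P O P K K / P O P K K; work from column 17 back to 1 with K<->P swapped.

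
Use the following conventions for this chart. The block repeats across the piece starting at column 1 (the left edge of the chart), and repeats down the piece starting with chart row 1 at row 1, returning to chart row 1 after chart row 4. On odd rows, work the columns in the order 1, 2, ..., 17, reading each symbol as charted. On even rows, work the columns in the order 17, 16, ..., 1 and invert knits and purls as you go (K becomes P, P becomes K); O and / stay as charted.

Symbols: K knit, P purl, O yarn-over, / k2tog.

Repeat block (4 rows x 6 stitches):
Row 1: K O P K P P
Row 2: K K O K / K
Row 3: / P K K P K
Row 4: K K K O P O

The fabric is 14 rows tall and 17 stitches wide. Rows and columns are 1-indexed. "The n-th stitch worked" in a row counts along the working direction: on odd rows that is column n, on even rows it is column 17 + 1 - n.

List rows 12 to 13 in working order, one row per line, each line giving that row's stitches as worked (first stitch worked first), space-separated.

Rows as worked:
K O P P P O K O P P P O K O P P P
K O P K P P K O P K P P K O P K P

Derivation:
Row 12: chart row 4, WS - tiled (columns 1-17): K K K O P O K K K O P O K K K O P; work from column 17 back to 1 with K<->P swapped.
Row 13: chart row 1, RS - tile across columns 1-17 and work as-is.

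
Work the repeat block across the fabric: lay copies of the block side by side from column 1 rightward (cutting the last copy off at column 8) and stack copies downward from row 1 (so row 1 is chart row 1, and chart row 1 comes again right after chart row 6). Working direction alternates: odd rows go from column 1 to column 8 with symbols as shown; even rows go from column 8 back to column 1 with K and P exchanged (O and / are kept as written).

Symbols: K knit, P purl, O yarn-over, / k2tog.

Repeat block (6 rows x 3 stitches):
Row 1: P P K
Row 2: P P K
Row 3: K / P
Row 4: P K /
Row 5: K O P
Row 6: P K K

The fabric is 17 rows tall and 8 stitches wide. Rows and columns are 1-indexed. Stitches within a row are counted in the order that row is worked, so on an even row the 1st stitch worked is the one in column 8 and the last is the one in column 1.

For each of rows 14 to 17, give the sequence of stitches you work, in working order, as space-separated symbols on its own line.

Row 14: chart row 2, WS - tiled (columns 1-8): P P K P P K P P; work from column 8 back to 1 with K<->P swapped.
Row 15: chart row 3, RS - tile across columns 1-8 and work as-is.
Row 16: chart row 4, WS - tiled (columns 1-8): P K / P K / P K; work from column 8 back to 1 with K<->P swapped.
Row 17: chart row 5, RS - tile across columns 1-8 and work as-is.

== ROWS AS WORKED ==
K K P K K P K K
K / P K / P K /
P K / P K / P K
K O P K O P K O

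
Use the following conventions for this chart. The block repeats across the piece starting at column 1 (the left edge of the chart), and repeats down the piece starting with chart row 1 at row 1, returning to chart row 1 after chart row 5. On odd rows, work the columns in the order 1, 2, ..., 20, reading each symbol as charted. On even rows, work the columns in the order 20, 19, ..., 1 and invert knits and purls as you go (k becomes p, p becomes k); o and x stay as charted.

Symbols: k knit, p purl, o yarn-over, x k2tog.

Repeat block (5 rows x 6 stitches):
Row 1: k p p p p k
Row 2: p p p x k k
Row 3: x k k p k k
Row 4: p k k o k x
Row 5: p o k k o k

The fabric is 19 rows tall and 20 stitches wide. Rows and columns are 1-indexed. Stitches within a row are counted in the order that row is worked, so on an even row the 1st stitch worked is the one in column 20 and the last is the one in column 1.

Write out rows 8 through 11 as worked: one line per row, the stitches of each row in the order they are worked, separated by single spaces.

Row 8: chart row 3, WS - tiled (columns 1-20): x k k p k k x k k p k k x k k p k k x k; work from column 20 back to 1 with k<->p swapped.
Row 9: chart row 4, RS - tile across columns 1-20 and work as-is.
Row 10: chart row 5, WS - tiled (columns 1-20): p o k k o k p o k k o k p o k k o k p o; work from column 20 back to 1 with k<->p swapped.
Row 11: chart row 1, RS - tile across columns 1-20 and work as-is.

Rows as worked:
p x p p k p p x p p k p p x p p k p p x
p k k o k x p k k o k x p k k o k x p k
o k p o p p o k p o p p o k p o p p o k
k p p p p k k p p p p k k p p p p k k p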